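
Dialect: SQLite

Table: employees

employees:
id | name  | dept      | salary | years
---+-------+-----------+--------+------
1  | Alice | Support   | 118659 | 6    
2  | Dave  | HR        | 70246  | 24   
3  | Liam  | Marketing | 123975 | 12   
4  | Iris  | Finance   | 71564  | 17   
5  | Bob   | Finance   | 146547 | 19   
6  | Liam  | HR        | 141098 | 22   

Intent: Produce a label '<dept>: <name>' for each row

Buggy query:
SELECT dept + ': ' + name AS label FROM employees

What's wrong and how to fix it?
Bug: SQLite uses || for string concatenation; + coerces text to numbers (yielding 0)

Fix: Replace + with || to concatenate text

Corrected query:
SELECT dept || ': ' || name AS label FROM employees

Result:
label          
---------------
Support: Alice 
HR: Dave       
Marketing: Liam
Finance: Iris  
Finance: Bob   
HR: Liam       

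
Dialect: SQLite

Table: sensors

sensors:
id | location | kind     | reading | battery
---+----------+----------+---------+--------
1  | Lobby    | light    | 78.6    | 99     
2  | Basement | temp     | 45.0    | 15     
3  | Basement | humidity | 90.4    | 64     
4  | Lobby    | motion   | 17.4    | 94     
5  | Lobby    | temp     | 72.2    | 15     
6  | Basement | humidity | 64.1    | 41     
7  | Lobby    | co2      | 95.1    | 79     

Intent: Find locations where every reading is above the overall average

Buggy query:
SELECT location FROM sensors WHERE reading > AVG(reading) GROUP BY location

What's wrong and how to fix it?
Bug: WHERE evaluates per row before aggregation, so AVG() is unavailable

Fix: Compute the overall average in a scalar subquery and compare each group's MIN against it in HAVING

Corrected query:
SELECT location FROM sensors GROUP BY location HAVING MIN(reading) > (SELECT AVG(reading) FROM sensors)

Result:
(no rows)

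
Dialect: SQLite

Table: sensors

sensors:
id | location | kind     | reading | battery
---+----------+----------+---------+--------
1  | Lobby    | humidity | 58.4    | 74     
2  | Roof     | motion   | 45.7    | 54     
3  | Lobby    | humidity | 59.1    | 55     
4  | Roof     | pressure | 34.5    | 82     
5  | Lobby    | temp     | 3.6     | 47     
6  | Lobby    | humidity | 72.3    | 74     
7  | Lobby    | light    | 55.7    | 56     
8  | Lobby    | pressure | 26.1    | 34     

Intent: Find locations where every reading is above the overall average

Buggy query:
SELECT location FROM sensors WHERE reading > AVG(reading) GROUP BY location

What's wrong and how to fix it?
Bug: AVG() is an aggregate; it can't sit directly in WHERE

Fix: Use a subquery for AVG and a HAVING MIN(...) filter so the condition holds for every row in the group

Corrected query:
SELECT location FROM sensors GROUP BY location HAVING MIN(reading) > (SELECT AVG(reading) FROM sensors)

Result:
(no rows)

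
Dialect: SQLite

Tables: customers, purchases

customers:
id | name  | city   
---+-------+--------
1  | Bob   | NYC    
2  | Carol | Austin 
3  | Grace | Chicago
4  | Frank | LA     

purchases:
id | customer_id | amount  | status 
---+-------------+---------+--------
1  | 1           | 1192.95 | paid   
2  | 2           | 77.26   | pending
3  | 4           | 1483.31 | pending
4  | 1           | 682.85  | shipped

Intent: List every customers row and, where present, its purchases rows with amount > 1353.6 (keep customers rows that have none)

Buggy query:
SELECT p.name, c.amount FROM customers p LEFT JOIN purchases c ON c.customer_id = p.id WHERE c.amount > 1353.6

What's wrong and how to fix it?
Bug: A WHERE condition on the right-hand table after LEFT JOIN drops unmatched parents

Fix: Put 'c.amount > 1353.6' in the JOIN's ON clause instead of WHERE

Corrected query:
SELECT p.name, c.amount FROM customers p LEFT JOIN purchases c ON c.customer_id = p.id AND c.amount > 1353.6

Result:
name  | amount 
------+--------
Bob   | NULL   
Carol | NULL   
Grace | NULL   
Frank | 1483.31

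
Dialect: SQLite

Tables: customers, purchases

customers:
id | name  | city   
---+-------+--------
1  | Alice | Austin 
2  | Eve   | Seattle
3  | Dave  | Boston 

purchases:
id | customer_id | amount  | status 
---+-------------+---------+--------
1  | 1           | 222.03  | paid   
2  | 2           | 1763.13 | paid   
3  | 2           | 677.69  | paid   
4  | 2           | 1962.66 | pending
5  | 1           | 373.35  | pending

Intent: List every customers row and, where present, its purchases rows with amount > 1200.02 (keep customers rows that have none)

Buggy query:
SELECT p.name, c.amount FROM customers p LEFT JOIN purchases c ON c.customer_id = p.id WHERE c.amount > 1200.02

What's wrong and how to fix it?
Bug: Filtering c.amount in WHERE discards the NULL rows produced by LEFT JOIN, turning it into an inner join

Fix: Move the right-table condition into the ON clause so unmatched parents are kept

Corrected query:
SELECT p.name, c.amount FROM customers p LEFT JOIN purchases c ON c.customer_id = p.id AND c.amount > 1200.02

Result:
name  | amount 
------+--------
Alice | NULL   
Eve   | 1763.13
Eve   | 1962.66
Dave  | NULL   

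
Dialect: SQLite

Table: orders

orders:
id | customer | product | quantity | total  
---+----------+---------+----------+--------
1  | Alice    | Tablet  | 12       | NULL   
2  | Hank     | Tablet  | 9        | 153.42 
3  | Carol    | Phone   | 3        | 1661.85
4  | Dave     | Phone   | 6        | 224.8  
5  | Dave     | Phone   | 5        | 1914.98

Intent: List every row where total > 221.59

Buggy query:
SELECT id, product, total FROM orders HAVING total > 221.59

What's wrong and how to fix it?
Bug: HAVING filters the output of aggregation, but this query has no GROUP BY and no aggregate functions, so SQLite rejects it (HAVING clause on a non-aggregate query); the condition here is per row

Fix: Replace HAVING with WHERE since the condition applies to individual rows

Corrected query:
SELECT id, product, total FROM orders WHERE total > 221.59

Result:
id | product | total  
---+---------+--------
3  | Phone   | 1661.85
4  | Phone   | 224.8  
5  | Phone   | 1914.98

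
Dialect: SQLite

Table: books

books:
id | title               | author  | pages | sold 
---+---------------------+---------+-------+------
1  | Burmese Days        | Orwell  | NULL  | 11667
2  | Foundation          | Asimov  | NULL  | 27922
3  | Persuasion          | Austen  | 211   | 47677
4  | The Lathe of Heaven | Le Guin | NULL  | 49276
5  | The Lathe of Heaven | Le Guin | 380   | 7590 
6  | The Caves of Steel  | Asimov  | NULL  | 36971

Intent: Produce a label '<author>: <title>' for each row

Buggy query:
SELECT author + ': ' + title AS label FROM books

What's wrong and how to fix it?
Bug: SQLite uses || for string concatenation; + coerces text to numbers (yielding 0)

Fix: Use the || operator for string concatenation

Corrected query:
SELECT author || ': ' || title AS label FROM books

Result:
label                       
----------------------------
Orwell: Burmese Days        
Asimov: Foundation          
Austen: Persuasion          
Le Guin: The Lathe of Heaven
Le Guin: The Lathe of Heaven
Asimov: The Caves of Steel  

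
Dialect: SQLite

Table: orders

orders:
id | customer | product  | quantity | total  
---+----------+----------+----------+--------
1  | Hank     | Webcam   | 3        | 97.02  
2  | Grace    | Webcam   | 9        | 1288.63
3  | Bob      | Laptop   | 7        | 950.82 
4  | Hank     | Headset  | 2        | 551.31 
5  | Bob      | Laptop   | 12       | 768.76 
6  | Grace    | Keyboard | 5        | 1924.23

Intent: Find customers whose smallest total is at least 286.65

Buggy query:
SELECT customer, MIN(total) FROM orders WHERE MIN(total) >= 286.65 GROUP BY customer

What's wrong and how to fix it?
Bug: MIN() in WHERE is a misuse of aggregate

Fix: Use HAVING for the per-group MIN condition

Corrected query:
SELECT customer, MIN(total) FROM orders GROUP BY customer HAVING MIN(total) >= 286.65

Result:
customer | MIN(total)
---------+-----------
Bob      | 768.76    
Grace    | 1288.63   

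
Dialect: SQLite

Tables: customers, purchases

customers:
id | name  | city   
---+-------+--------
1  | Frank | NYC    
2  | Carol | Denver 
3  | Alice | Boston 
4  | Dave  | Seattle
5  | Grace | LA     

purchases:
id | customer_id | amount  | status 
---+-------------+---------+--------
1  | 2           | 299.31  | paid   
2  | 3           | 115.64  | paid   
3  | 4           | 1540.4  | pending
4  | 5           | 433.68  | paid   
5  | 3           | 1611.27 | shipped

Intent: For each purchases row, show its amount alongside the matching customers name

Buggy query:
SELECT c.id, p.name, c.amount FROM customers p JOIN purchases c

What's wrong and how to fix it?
Bug: Missing join condition: each purchases row is matched to all customers rows instead of just its own

Fix: Specify the join condition linking the foreign key to the parent id

Corrected query:
SELECT c.id, p.name, c.amount FROM customers p JOIN purchases c ON c.customer_id = p.id

Result:
id | name  | amount 
---+-------+--------
1  | Carol | 299.31 
2  | Alice | 115.64 
3  | Dave  | 1540.4 
4  | Grace | 433.68 
5  | Alice | 1611.27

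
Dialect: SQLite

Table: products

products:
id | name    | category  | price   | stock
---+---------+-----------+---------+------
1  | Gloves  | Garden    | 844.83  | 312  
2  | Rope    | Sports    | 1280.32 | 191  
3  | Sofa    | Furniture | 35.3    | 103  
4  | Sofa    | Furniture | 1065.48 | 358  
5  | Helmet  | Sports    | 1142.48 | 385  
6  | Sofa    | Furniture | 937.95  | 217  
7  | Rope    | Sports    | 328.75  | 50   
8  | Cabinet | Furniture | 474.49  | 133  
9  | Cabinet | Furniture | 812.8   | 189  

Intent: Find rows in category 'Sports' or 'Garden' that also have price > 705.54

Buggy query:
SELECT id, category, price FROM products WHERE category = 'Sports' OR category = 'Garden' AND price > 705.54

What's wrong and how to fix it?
Bug: Without parentheses, AND is evaluated before OR, so the price filter only applies to the 'Garden' branch

Fix: Add parentheses around the OR so the AND applies to both alternatives

Corrected query:
SELECT id, category, price FROM products WHERE (category = 'Sports' OR category = 'Garden') AND price > 705.54

Result:
id | category | price  
---+----------+--------
1  | Garden   | 844.83 
2  | Sports   | 1280.32
5  | Sports   | 1142.48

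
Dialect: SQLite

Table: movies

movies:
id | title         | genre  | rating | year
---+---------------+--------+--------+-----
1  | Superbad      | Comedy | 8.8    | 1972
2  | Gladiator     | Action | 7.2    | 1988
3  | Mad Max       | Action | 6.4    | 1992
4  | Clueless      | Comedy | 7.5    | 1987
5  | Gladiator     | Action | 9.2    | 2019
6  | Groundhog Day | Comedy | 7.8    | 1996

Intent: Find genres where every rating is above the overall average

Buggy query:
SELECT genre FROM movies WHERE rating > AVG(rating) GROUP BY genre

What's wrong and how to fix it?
Bug: WHERE evaluates per row before aggregation, so AVG() is unavailable

Fix: Use a subquery for AVG and a HAVING MIN(...) filter so the condition holds for every row in the group

Corrected query:
SELECT genre FROM movies GROUP BY genre HAVING MIN(rating) > (SELECT AVG(rating) FROM movies)

Result:
(no rows)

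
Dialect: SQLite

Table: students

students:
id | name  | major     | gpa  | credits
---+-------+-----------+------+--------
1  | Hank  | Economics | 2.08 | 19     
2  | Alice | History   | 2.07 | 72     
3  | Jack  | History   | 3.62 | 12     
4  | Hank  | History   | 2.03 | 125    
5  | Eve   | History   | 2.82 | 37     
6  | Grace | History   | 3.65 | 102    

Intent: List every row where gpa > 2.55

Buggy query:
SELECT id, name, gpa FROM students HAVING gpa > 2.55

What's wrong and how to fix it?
Bug: This is a non-aggregate query (no GROUP BY, no aggregates), so in SQLite the HAVING clause is invalid here; a row-level condition belongs in WHERE

Fix: Replace HAVING with WHERE since the condition applies to individual rows

Corrected query:
SELECT id, name, gpa FROM students WHERE gpa > 2.55

Result:
id | name  | gpa 
---+-------+-----
3  | Jack  | 3.62
5  | Eve   | 2.82
6  | Grace | 3.65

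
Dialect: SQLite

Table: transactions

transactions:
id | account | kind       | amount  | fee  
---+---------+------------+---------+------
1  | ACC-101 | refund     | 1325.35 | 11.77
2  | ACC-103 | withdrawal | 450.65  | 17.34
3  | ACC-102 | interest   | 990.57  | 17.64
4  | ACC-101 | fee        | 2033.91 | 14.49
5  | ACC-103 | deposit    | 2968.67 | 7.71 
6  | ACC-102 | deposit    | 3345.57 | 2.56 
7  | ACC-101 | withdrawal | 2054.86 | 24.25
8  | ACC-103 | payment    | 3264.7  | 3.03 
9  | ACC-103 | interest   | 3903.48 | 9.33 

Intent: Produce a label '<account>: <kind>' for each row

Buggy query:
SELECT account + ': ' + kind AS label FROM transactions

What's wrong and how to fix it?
Bug: SQLite uses || for string concatenation; + coerces text to numbers (yielding 0)

Fix: Replace + with || to concatenate text

Corrected query:
SELECT account || ': ' || kind AS label FROM transactions

Result:
label              
-------------------
ACC-101: refund    
ACC-103: withdrawal
ACC-102: interest  
ACC-101: fee       
ACC-103: deposit   
ACC-102: deposit   
ACC-101: withdrawal
ACC-103: payment   
ACC-103: interest  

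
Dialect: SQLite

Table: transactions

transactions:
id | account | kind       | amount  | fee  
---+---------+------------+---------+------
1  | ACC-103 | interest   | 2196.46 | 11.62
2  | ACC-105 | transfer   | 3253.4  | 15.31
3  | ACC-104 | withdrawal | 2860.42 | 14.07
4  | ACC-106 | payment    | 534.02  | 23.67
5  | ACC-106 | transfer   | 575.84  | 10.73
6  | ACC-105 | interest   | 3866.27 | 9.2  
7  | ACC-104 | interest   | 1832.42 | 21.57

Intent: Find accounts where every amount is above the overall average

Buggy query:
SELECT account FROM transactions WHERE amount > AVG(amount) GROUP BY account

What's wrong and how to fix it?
Bug: AVG() is an aggregate; it can't sit directly in WHERE

Fix: Compute the overall average in a scalar subquery and compare each group's MIN against it in HAVING

Corrected query:
SELECT account FROM transactions GROUP BY account HAVING MIN(amount) > (SELECT AVG(amount) FROM transactions)

Result:
account
-------
ACC-103
ACC-105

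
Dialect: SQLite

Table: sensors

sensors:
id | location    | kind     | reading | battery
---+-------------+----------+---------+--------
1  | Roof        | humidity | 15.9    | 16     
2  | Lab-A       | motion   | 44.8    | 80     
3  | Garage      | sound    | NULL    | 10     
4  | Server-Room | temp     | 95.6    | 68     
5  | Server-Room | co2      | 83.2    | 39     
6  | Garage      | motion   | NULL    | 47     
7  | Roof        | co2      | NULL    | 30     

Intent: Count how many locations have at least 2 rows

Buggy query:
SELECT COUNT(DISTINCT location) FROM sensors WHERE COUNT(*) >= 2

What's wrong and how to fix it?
Bug: COUNT(*) cannot appear in WHERE; the per-group count doesn't exist yet

Fix: Use a subquery that GROUPs and filters with HAVING, then count its rows

Corrected query:
SELECT COUNT(*) FROM (SELECT location FROM sensors GROUP BY location HAVING COUNT(*) >= 2)

Result:
COUNT(*)
--------
3       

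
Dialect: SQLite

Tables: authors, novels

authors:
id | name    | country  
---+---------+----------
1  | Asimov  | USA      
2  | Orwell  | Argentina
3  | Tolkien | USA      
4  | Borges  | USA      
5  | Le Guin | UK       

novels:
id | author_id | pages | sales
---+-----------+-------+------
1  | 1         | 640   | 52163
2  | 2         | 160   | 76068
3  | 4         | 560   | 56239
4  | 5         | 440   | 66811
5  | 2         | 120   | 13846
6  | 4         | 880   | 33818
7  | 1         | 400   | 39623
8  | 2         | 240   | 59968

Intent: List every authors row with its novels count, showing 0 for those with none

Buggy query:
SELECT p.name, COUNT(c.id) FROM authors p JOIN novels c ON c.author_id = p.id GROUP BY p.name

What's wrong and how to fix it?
Bug: An inner join excludes parents with zero children

Fix: Use LEFT JOIN so parents without children still appear (COUNT(c.id) gives 0)

Corrected query:
SELECT p.name, COUNT(c.id) FROM authors p LEFT JOIN novels c ON c.author_id = p.id GROUP BY p.name

Result:
name    | COUNT(c.id)
--------+------------
Asimov  | 2          
Borges  | 2          
Le Guin | 1          
Orwell  | 3          
Tolkien | 0          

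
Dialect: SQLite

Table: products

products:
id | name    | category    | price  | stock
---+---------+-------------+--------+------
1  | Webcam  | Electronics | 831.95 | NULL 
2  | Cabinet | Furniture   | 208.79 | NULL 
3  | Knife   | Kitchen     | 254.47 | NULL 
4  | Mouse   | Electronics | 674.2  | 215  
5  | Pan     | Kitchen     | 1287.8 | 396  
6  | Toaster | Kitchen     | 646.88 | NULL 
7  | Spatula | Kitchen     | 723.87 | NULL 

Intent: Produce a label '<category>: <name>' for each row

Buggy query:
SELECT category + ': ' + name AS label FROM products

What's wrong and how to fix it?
Bug: '+' is numeric addition; on text columns SQLite converts them to 0 instead of concatenating

Fix: Use the || operator for string concatenation

Corrected query:
SELECT category || ': ' || name AS label FROM products

Result:
label              
-------------------
Electronics: Webcam
Furniture: Cabinet 
Kitchen: Knife     
Electronics: Mouse 
Kitchen: Pan       
Kitchen: Toaster   
Kitchen: Spatula   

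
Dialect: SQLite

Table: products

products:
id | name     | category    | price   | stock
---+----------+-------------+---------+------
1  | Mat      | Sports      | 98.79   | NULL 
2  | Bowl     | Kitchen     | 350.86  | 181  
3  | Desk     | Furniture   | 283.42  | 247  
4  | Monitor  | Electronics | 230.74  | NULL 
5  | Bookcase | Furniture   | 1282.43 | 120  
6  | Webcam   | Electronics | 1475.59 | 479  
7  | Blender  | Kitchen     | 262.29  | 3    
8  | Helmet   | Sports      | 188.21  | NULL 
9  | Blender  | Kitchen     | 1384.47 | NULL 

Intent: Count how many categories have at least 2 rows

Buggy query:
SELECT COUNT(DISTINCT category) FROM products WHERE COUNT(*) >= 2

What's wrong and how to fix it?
Bug: COUNT(*) cannot appear in WHERE; the per-group count doesn't exist yet

Fix: Group first with HAVING COUNT(*) >= 2, then COUNT the resulting groups

Corrected query:
SELECT COUNT(*) FROM (SELECT category FROM products GROUP BY category HAVING COUNT(*) >= 2)

Result:
COUNT(*)
--------
4       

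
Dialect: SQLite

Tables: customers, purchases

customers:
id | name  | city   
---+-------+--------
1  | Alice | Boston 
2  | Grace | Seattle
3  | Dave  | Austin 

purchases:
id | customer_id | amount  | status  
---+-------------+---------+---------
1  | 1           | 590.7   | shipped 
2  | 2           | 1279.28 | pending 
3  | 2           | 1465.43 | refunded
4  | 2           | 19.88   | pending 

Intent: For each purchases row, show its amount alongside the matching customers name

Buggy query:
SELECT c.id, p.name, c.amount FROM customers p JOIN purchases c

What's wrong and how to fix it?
Bug: Missing join condition: each purchases row is matched to all customers rows instead of just its own

Fix: Specify the join condition linking the foreign key to the parent id

Corrected query:
SELECT c.id, p.name, c.amount FROM customers p JOIN purchases c ON c.customer_id = p.id

Result:
id | name  | amount 
---+-------+--------
1  | Alice | 590.7  
2  | Grace | 1279.28
3  | Grace | 1465.43
4  | Grace | 19.88  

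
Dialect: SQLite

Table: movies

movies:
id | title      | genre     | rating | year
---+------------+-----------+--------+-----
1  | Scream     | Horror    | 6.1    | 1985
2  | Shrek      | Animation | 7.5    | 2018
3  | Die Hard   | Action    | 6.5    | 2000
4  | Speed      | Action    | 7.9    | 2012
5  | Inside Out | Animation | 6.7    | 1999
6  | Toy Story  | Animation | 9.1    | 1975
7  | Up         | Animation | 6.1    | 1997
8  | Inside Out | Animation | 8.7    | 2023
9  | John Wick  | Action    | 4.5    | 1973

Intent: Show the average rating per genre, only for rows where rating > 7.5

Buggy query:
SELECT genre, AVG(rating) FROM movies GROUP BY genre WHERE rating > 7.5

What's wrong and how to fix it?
Bug: Row-level WHERE must come before GROUP BY in the clause order

Fix: Place WHERE between FROM and GROUP BY

Corrected query:
SELECT genre, AVG(rating) FROM movies WHERE rating > 7.5 GROUP BY genre

Result:
genre     | AVG(rating)
----------+------------
Action    | 7.9        
Animation | 8.9        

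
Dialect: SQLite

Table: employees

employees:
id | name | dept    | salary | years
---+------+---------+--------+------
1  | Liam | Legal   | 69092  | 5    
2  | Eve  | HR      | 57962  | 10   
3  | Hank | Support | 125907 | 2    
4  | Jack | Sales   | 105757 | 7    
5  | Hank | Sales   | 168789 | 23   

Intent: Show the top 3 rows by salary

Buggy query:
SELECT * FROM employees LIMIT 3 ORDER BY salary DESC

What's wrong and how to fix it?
Bug: LIMIT must come after ORDER BY

Fix: Swap the clauses: ORDER BY first, then LIMIT

Corrected query:
SELECT * FROM employees ORDER BY salary DESC LIMIT 3

Result:
id | name | dept    | salary | years
---+------+---------+--------+------
5  | Hank | Sales   | 168789 | 23   
3  | Hank | Support | 125907 | 2    
4  | Jack | Sales   | 105757 | 7    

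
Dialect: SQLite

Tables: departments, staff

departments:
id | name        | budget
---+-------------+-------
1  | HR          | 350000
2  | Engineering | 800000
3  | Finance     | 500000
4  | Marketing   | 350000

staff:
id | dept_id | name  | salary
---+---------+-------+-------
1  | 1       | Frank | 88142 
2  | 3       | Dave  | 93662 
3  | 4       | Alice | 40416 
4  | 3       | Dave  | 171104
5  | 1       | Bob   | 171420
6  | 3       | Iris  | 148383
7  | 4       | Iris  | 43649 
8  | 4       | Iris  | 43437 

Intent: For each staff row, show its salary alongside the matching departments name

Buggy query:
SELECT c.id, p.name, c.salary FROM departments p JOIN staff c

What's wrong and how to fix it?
Bug: JOIN with no ON clause produces a cartesian product; every staff row pairs with every departments row

Fix: Add ON c.dept_id = p.id to the JOIN

Corrected query:
SELECT c.id, p.name, c.salary FROM departments p JOIN staff c ON c.dept_id = p.id

Result:
id | name      | salary
---+-----------+-------
1  | HR        | 88142 
2  | Finance   | 93662 
3  | Marketing | 40416 
4  | Finance   | 171104
5  | HR        | 171420
6  | Finance   | 148383
7  | Marketing | 43649 
8  | Marketing | 43437 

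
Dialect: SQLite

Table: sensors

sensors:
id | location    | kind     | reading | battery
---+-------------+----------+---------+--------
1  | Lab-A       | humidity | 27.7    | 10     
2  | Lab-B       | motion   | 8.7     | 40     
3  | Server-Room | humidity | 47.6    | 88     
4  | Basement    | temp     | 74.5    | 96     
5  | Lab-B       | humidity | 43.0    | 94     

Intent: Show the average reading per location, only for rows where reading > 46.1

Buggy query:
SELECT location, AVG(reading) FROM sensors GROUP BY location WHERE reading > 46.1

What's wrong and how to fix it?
Bug: Row-level WHERE must come before GROUP BY in the clause order

Fix: Place WHERE between FROM and GROUP BY

Corrected query:
SELECT location, AVG(reading) FROM sensors WHERE reading > 46.1 GROUP BY location

Result:
location    | AVG(reading)
------------+-------------
Basement    | 74.5        
Server-Room | 47.6        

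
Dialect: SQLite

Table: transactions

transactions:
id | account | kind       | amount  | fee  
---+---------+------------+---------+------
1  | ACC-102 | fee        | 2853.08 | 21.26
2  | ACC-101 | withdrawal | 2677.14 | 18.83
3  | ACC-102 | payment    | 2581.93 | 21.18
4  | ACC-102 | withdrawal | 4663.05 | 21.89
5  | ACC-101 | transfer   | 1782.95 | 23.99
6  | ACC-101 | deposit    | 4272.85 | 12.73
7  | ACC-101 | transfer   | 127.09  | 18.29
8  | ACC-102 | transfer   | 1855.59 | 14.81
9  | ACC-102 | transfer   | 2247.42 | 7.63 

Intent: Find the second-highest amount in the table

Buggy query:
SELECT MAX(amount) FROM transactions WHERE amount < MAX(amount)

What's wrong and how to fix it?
Bug: The inner MAX is an aggregate inside WHERE, which is not allowed

Fix: Put the inner MAX in a scalar subquery

Corrected query:
SELECT MAX(amount) FROM transactions WHERE amount < (SELECT MAX(amount) FROM transactions)

Result:
MAX(amount)
-----------
4272.85    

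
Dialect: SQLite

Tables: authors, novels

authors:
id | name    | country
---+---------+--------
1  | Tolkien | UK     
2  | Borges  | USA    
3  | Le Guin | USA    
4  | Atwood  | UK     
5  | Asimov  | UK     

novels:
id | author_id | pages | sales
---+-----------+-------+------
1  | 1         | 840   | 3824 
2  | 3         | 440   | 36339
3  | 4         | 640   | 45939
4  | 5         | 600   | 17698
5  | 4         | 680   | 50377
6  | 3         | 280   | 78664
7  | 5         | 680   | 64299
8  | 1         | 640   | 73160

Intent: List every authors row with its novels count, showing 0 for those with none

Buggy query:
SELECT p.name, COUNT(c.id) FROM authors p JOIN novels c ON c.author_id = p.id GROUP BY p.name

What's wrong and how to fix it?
Bug: INNER JOIN drops authors rows that have no matching novels rows

Fix: Switch to LEFT JOIN to retain unmatched parent rows

Corrected query:
SELECT p.name, COUNT(c.id) FROM authors p LEFT JOIN novels c ON c.author_id = p.id GROUP BY p.name

Result:
name    | COUNT(c.id)
--------+------------
Asimov  | 2          
Atwood  | 2          
Borges  | 0          
Le Guin | 2          
Tolkien | 2          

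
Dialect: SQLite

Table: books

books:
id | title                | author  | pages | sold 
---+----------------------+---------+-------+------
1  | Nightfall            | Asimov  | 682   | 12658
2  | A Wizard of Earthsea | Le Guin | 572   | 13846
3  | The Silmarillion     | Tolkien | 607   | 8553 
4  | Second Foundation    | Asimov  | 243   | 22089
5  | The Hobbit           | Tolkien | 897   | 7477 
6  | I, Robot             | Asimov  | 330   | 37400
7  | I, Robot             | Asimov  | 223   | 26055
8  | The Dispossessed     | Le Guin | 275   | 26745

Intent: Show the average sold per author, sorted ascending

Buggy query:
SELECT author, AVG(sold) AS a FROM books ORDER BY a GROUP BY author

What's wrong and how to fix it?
Bug: GROUP BY must precede ORDER BY

Fix: Reorder: SELECT … FROM … GROUP BY … ORDER BY …

Corrected query:
SELECT author, AVG(sold) AS a FROM books GROUP BY author ORDER BY a

Result:
author  | a      
--------+--------
Tolkien | 8015   
Le Guin | 20295.5
Asimov  | 24550.5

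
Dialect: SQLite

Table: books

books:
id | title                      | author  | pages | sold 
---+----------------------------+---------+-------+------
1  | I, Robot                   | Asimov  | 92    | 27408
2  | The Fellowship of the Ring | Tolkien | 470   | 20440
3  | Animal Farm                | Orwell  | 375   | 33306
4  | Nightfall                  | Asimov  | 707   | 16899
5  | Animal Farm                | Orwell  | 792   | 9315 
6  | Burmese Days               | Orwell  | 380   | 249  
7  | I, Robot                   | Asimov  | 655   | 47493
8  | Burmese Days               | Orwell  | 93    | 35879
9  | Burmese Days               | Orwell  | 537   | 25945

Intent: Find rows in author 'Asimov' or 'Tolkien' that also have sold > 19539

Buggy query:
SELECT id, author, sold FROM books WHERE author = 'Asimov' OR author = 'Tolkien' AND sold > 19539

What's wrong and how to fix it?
Bug: Without parentheses, AND is evaluated before OR, so the sold filter only applies to the 'Tolkien' branch

Fix: Group the OR with parentheses (or use IN), then AND the threshold

Corrected query:
SELECT id, author, sold FROM books WHERE (author = 'Asimov' OR author = 'Tolkien') AND sold > 19539

Result:
id | author  | sold 
---+---------+------
1  | Asimov  | 27408
2  | Tolkien | 20440
7  | Asimov  | 47493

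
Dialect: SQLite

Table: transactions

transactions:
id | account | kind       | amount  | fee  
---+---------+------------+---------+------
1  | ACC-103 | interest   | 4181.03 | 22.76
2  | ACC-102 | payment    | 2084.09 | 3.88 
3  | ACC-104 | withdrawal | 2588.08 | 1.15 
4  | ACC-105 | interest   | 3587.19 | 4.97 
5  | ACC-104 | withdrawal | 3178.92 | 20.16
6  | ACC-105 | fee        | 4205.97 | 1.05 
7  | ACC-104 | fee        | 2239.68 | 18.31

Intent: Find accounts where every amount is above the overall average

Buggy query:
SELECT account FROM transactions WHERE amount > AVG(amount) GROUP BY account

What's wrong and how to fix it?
Bug: WHERE evaluates per row before aggregation, so AVG() is unavailable

Fix: Compute the overall average in a scalar subquery and compare each group's MIN against it in HAVING

Corrected query:
SELECT account FROM transactions GROUP BY account HAVING MIN(amount) > (SELECT AVG(amount) FROM transactions)

Result:
account
-------
ACC-103
ACC-105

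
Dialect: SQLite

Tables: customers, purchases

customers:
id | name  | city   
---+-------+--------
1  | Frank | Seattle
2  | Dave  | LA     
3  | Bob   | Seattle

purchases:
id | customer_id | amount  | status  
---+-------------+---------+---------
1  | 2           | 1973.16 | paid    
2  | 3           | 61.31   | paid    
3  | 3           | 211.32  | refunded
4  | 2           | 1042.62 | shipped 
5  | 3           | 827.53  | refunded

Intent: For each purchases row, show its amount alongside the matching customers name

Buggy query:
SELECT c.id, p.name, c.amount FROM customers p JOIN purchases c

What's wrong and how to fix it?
Bug: JOIN with no ON clause produces a cartesian product; every purchases row pairs with every customers row

Fix: Add ON c.customer_id = p.id to the JOIN

Corrected query:
SELECT c.id, p.name, c.amount FROM customers p JOIN purchases c ON c.customer_id = p.id

Result:
id | name | amount 
---+------+--------
1  | Dave | 1973.16
2  | Bob  | 61.31  
3  | Bob  | 211.32 
4  | Dave | 1042.62
5  | Bob  | 827.53 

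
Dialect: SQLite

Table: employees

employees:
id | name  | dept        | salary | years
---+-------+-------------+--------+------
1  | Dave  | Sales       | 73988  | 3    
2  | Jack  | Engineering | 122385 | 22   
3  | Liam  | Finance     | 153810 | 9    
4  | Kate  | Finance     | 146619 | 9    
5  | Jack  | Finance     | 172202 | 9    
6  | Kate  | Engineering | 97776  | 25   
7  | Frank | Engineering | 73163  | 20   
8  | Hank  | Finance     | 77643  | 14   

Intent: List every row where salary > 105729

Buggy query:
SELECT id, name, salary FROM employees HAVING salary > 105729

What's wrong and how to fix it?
Bug: This is a non-aggregate query (no GROUP BY, no aggregates), so in SQLite the HAVING clause is invalid here; a row-level condition belongs in WHERE

Fix: Replace HAVING with WHERE since the condition applies to individual rows

Corrected query:
SELECT id, name, salary FROM employees WHERE salary > 105729

Result:
id | name | salary
---+------+-------
2  | Jack | 122385
3  | Liam | 153810
4  | Kate | 146619
5  | Jack | 172202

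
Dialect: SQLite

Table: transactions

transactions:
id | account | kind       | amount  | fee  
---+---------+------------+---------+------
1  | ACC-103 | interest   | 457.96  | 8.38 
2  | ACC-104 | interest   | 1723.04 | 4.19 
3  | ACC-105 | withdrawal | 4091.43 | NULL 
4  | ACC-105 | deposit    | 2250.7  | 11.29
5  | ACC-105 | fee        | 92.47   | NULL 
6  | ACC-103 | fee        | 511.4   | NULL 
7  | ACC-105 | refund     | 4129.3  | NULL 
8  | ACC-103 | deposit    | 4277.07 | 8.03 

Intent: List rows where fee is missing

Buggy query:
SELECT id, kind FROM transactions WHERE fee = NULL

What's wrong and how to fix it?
Bug: Comparing to NULL with '=' never matches; NULL = NULL is unknown, not true

Fix: Replace '= NULL' with 'IS NULL'

Corrected query:
SELECT id, kind FROM transactions WHERE fee IS NULL

Result:
id | kind      
---+-----------
3  | withdrawal
5  | fee       
6  | fee       
7  | refund    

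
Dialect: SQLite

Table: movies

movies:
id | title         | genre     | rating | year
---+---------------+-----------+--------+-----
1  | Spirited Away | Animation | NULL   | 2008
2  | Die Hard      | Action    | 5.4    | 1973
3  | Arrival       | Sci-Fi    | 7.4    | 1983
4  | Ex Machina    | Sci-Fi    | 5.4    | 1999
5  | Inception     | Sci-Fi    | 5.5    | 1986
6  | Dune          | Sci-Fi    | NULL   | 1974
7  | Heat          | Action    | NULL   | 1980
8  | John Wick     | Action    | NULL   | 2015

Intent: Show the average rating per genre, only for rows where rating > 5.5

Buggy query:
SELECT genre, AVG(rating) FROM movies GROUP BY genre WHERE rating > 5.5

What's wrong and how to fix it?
Bug: WHERE cannot follow GROUP BY

Fix: Place WHERE between FROM and GROUP BY

Corrected query:
SELECT genre, AVG(rating) FROM movies WHERE rating > 5.5 GROUP BY genre

Result:
genre  | AVG(rating)
-------+------------
Sci-Fi | 7.4        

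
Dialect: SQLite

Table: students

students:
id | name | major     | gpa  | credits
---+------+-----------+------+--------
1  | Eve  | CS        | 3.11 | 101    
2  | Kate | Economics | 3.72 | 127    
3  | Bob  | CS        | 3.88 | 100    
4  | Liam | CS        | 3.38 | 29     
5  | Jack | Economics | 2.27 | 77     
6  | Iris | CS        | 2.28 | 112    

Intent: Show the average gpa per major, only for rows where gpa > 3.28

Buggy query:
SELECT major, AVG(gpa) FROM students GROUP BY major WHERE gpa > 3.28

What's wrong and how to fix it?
Bug: WHERE cannot follow GROUP BY

Fix: Place WHERE between FROM and GROUP BY

Corrected query:
SELECT major, AVG(gpa) FROM students WHERE gpa > 3.28 GROUP BY major

Result:
major     | AVG(gpa)
----------+---------
CS        | 3.63    
Economics | 3.72    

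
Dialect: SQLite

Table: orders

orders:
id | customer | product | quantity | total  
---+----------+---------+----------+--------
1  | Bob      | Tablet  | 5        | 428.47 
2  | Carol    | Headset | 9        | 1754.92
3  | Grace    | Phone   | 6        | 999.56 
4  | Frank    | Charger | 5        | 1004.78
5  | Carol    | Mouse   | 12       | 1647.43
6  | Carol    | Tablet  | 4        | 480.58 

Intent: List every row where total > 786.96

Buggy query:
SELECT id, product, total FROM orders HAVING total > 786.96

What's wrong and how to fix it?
Bug: This is a non-aggregate query (no GROUP BY, no aggregates), so in SQLite the HAVING clause is invalid here; a row-level condition belongs in WHERE

Fix: Use WHERE for row-level filtering

Corrected query:
SELECT id, product, total FROM orders WHERE total > 786.96

Result:
id | product | total  
---+---------+--------
2  | Headset | 1754.92
3  | Phone   | 999.56 
4  | Charger | 1004.78
5  | Mouse   | 1647.43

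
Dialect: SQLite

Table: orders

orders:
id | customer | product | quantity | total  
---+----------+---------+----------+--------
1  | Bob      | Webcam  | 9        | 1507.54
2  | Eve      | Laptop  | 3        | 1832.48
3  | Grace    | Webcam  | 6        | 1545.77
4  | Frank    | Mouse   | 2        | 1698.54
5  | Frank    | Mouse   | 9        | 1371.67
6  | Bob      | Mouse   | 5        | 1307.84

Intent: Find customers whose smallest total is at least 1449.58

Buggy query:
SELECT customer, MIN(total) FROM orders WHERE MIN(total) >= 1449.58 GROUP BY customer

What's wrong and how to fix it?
Bug: Aggregates like MIN are computed per group after WHERE runs

Fix: Use HAVING for the per-group MIN condition

Corrected query:
SELECT customer, MIN(total) FROM orders GROUP BY customer HAVING MIN(total) >= 1449.58

Result:
customer | MIN(total)
---------+-----------
Eve      | 1832.48   
Grace    | 1545.77   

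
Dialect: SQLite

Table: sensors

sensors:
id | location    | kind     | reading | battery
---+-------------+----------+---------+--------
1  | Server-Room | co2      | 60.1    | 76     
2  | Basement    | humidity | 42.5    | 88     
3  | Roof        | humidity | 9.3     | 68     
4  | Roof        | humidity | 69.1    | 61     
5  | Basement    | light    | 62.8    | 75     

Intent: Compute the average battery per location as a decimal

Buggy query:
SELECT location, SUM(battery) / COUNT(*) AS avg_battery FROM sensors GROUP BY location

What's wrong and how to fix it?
Bug: Both operands are integers, so '/' performs integer division and truncates

Fix: Cast one side to REAL so the division keeps the fractional part

Corrected query:
SELECT location, SUM(battery) * 1.0 / COUNT(*) AS avg_battery FROM sensors GROUP BY location

Result:
location    | avg_battery
------------+------------
Basement    | 81.5       
Roof        | 64.5       
Server-Room | 76         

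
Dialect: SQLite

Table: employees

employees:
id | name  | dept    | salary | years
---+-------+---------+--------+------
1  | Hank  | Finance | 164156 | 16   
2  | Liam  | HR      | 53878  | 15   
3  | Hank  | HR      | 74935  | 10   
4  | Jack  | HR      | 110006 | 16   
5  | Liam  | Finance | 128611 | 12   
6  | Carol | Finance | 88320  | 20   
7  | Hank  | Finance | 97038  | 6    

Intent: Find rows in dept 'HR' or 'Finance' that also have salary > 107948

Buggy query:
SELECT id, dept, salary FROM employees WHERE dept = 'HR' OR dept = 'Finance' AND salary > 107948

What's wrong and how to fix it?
Bug: Without parentheses, AND is evaluated before OR, so the salary filter only applies to the 'Finance' branch

Fix: Add parentheses around the OR so the AND applies to both alternatives

Corrected query:
SELECT id, dept, salary FROM employees WHERE (dept = 'HR' OR dept = 'Finance') AND salary > 107948

Result:
id | dept    | salary
---+---------+-------
1  | Finance | 164156
4  | HR      | 110006
5  | Finance | 128611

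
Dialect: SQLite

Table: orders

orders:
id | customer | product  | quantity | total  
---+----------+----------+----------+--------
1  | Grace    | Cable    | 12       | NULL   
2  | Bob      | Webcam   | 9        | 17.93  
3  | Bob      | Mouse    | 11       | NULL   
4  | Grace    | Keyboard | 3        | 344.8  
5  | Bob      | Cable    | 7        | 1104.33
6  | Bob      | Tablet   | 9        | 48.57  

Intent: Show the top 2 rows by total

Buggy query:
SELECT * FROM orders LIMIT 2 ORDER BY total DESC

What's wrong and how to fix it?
Bug: LIMIT must come after ORDER BY

Fix: Sort with ORDER BY, then apply LIMIT

Corrected query:
SELECT * FROM orders ORDER BY total DESC LIMIT 2

Result:
id | customer | product  | quantity | total  
---+----------+----------+----------+--------
5  | Bob      | Cable    | 7        | 1104.33
4  | Grace    | Keyboard | 3        | 344.8  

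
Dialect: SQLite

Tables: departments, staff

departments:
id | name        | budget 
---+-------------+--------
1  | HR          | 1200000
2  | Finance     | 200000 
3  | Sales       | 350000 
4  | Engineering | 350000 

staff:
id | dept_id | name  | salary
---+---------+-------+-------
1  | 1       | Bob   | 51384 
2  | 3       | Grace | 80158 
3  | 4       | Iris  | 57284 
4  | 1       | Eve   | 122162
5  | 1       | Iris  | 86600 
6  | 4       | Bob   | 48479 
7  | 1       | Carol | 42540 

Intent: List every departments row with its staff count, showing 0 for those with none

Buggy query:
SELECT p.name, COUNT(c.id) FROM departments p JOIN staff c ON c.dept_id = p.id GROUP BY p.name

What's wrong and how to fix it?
Bug: INNER JOIN drops departments rows that have no matching staff rows

Fix: Use LEFT JOIN so parents without children still appear (COUNT(c.id) gives 0)

Corrected query:
SELECT p.name, COUNT(c.id) FROM departments p LEFT JOIN staff c ON c.dept_id = p.id GROUP BY p.name

Result:
name        | COUNT(c.id)
------------+------------
Engineering | 2          
Finance     | 0          
HR          | 4          
Sales       | 1          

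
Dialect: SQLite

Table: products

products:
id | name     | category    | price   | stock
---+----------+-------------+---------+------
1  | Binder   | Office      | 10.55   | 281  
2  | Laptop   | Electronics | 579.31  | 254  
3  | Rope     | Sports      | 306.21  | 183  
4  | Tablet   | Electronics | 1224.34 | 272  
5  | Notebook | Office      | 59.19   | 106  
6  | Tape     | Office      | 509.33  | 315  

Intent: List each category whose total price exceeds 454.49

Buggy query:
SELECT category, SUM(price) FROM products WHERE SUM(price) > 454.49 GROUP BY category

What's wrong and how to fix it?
Bug: SUM(price) is an aggregate, but WHERE filters rows before aggregation

Fix: Move the aggregate condition to a HAVING clause

Corrected query:
SELECT category, SUM(price) FROM products GROUP BY category HAVING SUM(price) > 454.49

Result:
category    | SUM(price)
------------+-----------
Electronics | 1803.65   
Office      | 579.07    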